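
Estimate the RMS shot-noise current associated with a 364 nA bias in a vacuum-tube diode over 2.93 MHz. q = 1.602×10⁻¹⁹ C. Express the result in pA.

585 pA

I_n = √(2qI·B)
2qI·B = 2 × 1.602×10⁻¹⁹ × 3.64×10⁻⁷ × 2.93×10⁶ = 3.42×10⁻¹⁹ A²
I_n = √(3.42×10⁻¹⁹) = 5.85×10⁻¹⁰ A = 585 pA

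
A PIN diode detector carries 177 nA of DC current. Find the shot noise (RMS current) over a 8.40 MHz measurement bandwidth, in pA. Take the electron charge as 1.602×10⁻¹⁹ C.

I_n = √(2qI·B)
2qI·B = 2 × 1.602×10⁻¹⁹ × 1.77×10⁻⁷ × 8.40×10⁶ = 4.76×10⁻¹⁹ A²
I_n = √(4.76×10⁻¹⁹) = 6.90×10⁻¹⁰ A = 690 pA

690 pA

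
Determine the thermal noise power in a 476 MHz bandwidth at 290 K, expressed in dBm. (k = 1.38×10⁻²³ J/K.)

P_n = kTB = 1.38×10⁻²³ × 290 × 4.76×10⁸ = 1.90×10⁻¹² W
In dBm: 10 log₁₀(1.90×10⁻¹² / 10⁻³) = −87.2 dBm

−87.2 dBm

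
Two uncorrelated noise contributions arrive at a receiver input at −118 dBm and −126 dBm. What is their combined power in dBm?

Convert to linear, add, convert back:
P₁ = 1.58×10⁻¹⁵ W, P₂ = 2.51×10⁻¹⁶ W
P_tot = 1.84×10⁻¹⁵ W → 10 log₁₀(P_tot / 10⁻³) = −117.4 dBm

−117.4 dBm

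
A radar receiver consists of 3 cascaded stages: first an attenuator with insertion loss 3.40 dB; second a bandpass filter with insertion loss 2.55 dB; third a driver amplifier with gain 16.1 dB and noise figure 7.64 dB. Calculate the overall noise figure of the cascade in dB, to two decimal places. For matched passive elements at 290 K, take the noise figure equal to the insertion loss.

13.59 dB

Convert to linear (a loss of L dB is a gain of −L dB): F_i = 10^(NF_i/10), G_i = 10^(G_i,dB/10)
  Stage 1: F_1 = 10^(3.40/10) = 2.188, G_1 = 10^(−3.40/10) = 0.4571
  Stage 2: F_2 = 10^(2.55/10) = 1.799, G_2 = 10^(−2.55/10) = 0.5559
  Stage 3: F_3 = 10^(7.64/10) = 5.808, G_3 = 10^(16.1/10) = 40.74
Friis cascade:
  F = 2.188 + (1.799 − 1)/0.4571 + (5.808 − 1)/0.2541 = 22.86
NF = 10 log₁₀(22.86) = 13.59 dB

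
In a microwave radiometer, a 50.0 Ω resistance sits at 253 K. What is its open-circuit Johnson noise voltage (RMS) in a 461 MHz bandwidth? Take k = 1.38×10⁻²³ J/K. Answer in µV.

17.9 µV

V_n = √(4kTRB)
4kTRB = 4 × 1.38×10⁻²³ × 253 × 5.00×10¹ × 4.61×10⁸ = 3.22×10⁻¹⁰ V²
V_n = √(3.22×10⁻¹⁰) = 1.79×10⁻⁵ V = 17.9 µV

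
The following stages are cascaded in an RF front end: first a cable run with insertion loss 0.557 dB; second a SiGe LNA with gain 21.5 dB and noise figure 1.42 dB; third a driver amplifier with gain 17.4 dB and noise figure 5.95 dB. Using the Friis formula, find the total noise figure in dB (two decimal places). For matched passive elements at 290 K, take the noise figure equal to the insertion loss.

Convert to linear (a loss of L dB is a gain of −L dB): F_i = 10^(NF_i/10), G_i = 10^(G_i,dB/10)
  Stage 1: F_1 = 10^(0.557/10) = 1.137, G_1 = 10^(−0.557/10) = 0.8796
  Stage 2: F_2 = 10^(1.42/10) = 1.387, G_2 = 10^(21.5/10) = 141.3
  Stage 3: F_3 = 10^(5.95/10) = 3.936, G_3 = 10^(17.4/10) = 54.95
Friis cascade:
  F = 1.137 + (1.387 − 1)/0.8796 + (3.936 − 1)/124.3 = 1.600
NF = 10 log₁₀(1.600) = 2.04 dB

2.04 dB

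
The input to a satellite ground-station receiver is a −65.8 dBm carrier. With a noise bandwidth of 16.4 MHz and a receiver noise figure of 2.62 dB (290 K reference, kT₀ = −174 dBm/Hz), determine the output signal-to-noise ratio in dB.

Noise floor: N = −174 + 10 log₁₀(B) + NF
10 log₁₀(1.64×10⁷) = 72.15 dB
N = −174 + 72.15 + 2.62 = −99.23 dBm
SNR = P_sig − N = −65.8 − (−99.23) = 33.43 dB → 33.4 dB

33.4 dB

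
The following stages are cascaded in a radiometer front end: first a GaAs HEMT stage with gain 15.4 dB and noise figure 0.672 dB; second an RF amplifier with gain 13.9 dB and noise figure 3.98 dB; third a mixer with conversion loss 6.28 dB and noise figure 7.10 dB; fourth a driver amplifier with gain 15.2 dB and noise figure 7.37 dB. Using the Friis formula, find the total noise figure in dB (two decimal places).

Convert to linear (a loss of L dB is a gain of −L dB): F_i = 10^(NF_i/10), G_i = 10^(G_i,dB/10)
  Stage 1: F_1 = 10^(0.672/10) = 1.167, G_1 = 10^(15.4/10) = 34.67
  Stage 2: F_2 = 10^(3.98/10) = 2.500, G_2 = 10^(13.9/10) = 24.55
  Stage 3: F_3 = 10^(7.10/10) = 5.129, G_3 = 10^(−6.28/10) = 0.2355
  Stage 4: F_4 = 10^(7.37/10) = 5.458, G_4 = 10^(15.2/10) = 33.11
Friis cascade:
  F = 1.167 + (2.500 − 1)/34.67 + (5.129 − 1)/851.1 + (5.458 − 1)/200.4 = 1.238
NF = 10 log₁₀(1.238) = 0.93 dB

0.93 dB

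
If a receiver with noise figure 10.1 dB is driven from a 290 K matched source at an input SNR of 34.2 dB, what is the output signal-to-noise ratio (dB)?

24.1 dB

By definition F = SNR_in/SNR_out, so in dB: SNR_out = SNR_in − NF
SNR_out = 34.2 − 10.1 = 24.1 dB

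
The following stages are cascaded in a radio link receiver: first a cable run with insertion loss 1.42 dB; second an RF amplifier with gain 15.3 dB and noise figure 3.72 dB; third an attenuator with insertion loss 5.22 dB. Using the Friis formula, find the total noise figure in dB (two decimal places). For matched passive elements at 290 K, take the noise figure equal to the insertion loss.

Convert to linear (a loss of L dB is a gain of −L dB): F_i = 10^(NF_i/10), G_i = 10^(G_i,dB/10)
  Stage 1: F_1 = 10^(1.42/10) = 1.387, G_1 = 10^(−1.42/10) = 0.7211
  Stage 2: F_2 = 10^(3.72/10) = 2.355, G_2 = 10^(15.3/10) = 33.88
  Stage 3: F_3 = 10^(5.22/10) = 3.327, G_3 = 10^(−5.22/10) = 0.3006
Friis cascade:
  F = 1.387 + (2.355 − 1)/0.7211 + (3.327 − 1)/24.43 = 3.361
NF = 10 log₁₀(3.361) = 5.26 dB

5.26 dB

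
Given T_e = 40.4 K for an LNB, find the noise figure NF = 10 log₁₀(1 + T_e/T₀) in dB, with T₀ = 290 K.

0.566 dB

F = 1 + T_e/T₀ = 1 + 40.4/290 = 1.13931
NF = 10 log₁₀(1.13931) = 0.566 dB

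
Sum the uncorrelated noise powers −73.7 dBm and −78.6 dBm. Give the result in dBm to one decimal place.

−72.5 dBm

Convert to linear, add, convert back:
P₁ = 4.27×10⁻¹¹ W, P₂ = 1.38×10⁻¹¹ W
P_tot = 5.65×10⁻¹¹ W → 10 log₁₀(P_tot / 10⁻³) = −72.5 dBm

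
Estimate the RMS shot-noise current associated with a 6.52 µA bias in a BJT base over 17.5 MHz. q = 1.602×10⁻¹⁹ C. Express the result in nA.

6.05 nA

I_n = √(2qI·B)
2qI·B = 2 × 1.602×10⁻¹⁹ × 6.52×10⁻⁶ × 1.75×10⁷ = 3.66×10⁻¹⁷ A²
I_n = √(3.66×10⁻¹⁷) = 6.05×10⁻⁹ A = 6.05 nA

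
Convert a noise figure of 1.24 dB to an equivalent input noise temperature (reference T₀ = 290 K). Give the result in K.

95.8 K

F = 10^(1.24/10) = 1.33045
T_e = (F − 1)·T₀ = (1.33045 − 1) × 290 = 95.8 K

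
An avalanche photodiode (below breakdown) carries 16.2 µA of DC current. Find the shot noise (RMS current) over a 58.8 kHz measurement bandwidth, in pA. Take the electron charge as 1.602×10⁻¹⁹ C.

552 pA

I_n = √(2qI·B)
2qI·B = 2 × 1.602×10⁻¹⁹ × 1.62×10⁻⁵ × 5.88×10⁴ = 3.05×10⁻¹⁹ A²
I_n = √(3.05×10⁻¹⁹) = 5.52×10⁻¹⁰ A = 552 pA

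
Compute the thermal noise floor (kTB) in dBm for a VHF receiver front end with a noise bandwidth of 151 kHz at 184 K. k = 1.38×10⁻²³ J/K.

−124.2 dBm

P_n = kTB = 1.38×10⁻²³ × 184 × 1.51×10⁵ = 3.83×10⁻¹⁶ W
In dBm: 10 log₁₀(3.83×10⁻¹⁶ / 10⁻³) = −124.2 dBm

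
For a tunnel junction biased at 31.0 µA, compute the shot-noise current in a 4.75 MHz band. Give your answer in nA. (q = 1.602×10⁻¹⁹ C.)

I_n = √(2qI·B)
2qI·B = 2 × 1.602×10⁻¹⁹ × 3.10×10⁻⁵ × 4.75×10⁶ = 4.72×10⁻¹⁷ A²
I_n = √(4.72×10⁻¹⁷) = 6.87×10⁻⁹ A = 6.87 nA

6.87 nA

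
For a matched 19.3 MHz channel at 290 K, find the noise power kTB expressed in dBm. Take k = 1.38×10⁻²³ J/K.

P_n = kTB = 1.38×10⁻²³ × 290 × 1.93×10⁷ = 7.72×10⁻¹⁴ W
In dBm: 10 log₁₀(7.72×10⁻¹⁴ / 10⁻³) = −101.1 dBm

−101.1 dBm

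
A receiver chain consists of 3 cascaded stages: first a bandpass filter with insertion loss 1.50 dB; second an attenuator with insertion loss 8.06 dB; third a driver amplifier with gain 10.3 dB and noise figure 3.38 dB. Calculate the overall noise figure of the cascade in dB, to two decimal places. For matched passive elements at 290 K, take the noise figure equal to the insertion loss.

Convert to linear (a loss of L dB is a gain of −L dB): F_i = 10^(NF_i/10), G_i = 10^(G_i,dB/10)
  Stage 1: F_1 = 10^(1.50/10) = 1.413, G_1 = 10^(−1.50/10) = 0.7079
  Stage 2: F_2 = 10^(8.06/10) = 6.397, G_2 = 10^(−8.06/10) = 0.1563
  Stage 3: F_3 = 10^(3.38/10) = 2.178, G_3 = 10^(10.3/10) = 10.72
Friis cascade:
  F = 1.413 + (6.397 − 1)/0.7079 + (2.178 − 1)/0.1107 = 19.68
NF = 10 log₁₀(19.68) = 12.94 dB

12.94 dB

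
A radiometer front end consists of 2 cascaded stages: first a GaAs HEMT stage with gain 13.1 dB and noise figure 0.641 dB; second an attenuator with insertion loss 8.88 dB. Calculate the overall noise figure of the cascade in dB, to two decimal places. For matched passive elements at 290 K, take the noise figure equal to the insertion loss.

Convert to linear (a loss of L dB is a gain of −L dB): F_i = 10^(NF_i/10), G_i = 10^(G_i,dB/10)
  Stage 1: F_1 = 10^(0.641/10) = 1.159, G_1 = 10^(13.1/10) = 20.42
  Stage 2: F_2 = 10^(8.88/10) = 7.727, G_2 = 10^(−8.88/10) = 0.1294
Friis cascade:
  F = 1.159 + (7.727 − 1)/20.42 = 1.489
NF = 10 log₁₀(1.489) = 1.73 dB

1.73 dB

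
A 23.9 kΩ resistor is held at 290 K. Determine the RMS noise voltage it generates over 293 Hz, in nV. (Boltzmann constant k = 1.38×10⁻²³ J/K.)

V_n = √(4kTRB)
4kTRB = 4 × 1.38×10⁻²³ × 290 × 2.39×10⁴ × 2.93×10² = 1.12×10⁻¹³ V²
V_n = √(1.12×10⁻¹³) = 3.35×10⁻⁷ V = 335 nV

335 nV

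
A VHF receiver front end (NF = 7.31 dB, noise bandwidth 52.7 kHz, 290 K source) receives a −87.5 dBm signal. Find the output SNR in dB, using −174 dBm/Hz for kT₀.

Noise floor: N = −174 + 10 log₁₀(B) + NF
10 log₁₀(5.27×10⁴) = 47.22 dB
N = −174 + 47.22 + 7.31 = −119.47 dBm
SNR = P_sig − N = −87.5 − (−119.47) = 31.97 dB → 32.0 dB

32.0 dB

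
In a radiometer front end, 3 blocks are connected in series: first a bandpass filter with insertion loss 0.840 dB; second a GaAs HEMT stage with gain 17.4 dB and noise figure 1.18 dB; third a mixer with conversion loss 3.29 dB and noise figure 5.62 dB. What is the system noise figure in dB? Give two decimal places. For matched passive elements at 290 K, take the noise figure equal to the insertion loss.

Convert to linear (a loss of L dB is a gain of −L dB): F_i = 10^(NF_i/10), G_i = 10^(G_i,dB/10)
  Stage 1: F_1 = 10^(0.840/10) = 1.213, G_1 = 10^(−0.840/10) = 0.8241
  Stage 2: F_2 = 10^(1.18/10) = 1.312, G_2 = 10^(17.4/10) = 54.95
  Stage 3: F_3 = 10^(5.62/10) = 3.648, G_3 = 10^(−3.29/10) = 0.4688
Friis cascade:
  F = 1.213 + (1.312 − 1)/0.8241 + (3.648 − 1)/45.29 = 1.651
NF = 10 log₁₀(1.651) = 2.18 dB

2.18 dB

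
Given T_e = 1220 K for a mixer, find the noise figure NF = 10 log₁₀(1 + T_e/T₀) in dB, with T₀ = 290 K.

F = 1 + T_e/T₀ = 1 + 1220/290 = 5.2069
NF = 10 log₁₀(5.2069) = 7.17 dB

7.17 dB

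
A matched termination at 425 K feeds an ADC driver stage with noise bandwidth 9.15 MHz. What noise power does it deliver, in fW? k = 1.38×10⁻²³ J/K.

53.7 fW

P_n = kTB = 1.38×10⁻²³ × 425 × 9.15×10⁶ = 5.37×10⁻¹⁴ W = 53.7 fW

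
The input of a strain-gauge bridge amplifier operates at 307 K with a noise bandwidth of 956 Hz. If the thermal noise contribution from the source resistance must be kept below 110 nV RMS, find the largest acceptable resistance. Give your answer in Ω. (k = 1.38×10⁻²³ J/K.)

747 Ω

Johnson–Nyquist: V_n = √(4kTRB) ⇒ R = V_n² / (4kTB)
4kTB = 4 × 1.38×10⁻²³ × 307 × 9.56×10² = 1.62×10⁻¹⁷
R = (1.10×10⁻⁷)² / 1.62×10⁻¹⁷ = 7.47×10² Ω = 747 Ω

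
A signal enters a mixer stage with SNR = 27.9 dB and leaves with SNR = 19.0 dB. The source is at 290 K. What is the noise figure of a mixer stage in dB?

NF (dB) = SNR_in(dB) − SNR_out(dB) when the source is at T₀
NF = 27.9 − 19.0 = 8.9 dB

8.9 dB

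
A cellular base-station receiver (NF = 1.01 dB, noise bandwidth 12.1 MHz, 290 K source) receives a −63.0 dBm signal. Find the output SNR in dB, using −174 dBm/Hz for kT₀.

39.2 dB

Noise floor: N = −174 + 10 log₁₀(B) + NF
10 log₁₀(1.21×10⁷) = 70.83 dB
N = −174 + 70.83 + 1.01 = −102.16 dBm
SNR = P_sig − N = −63.0 − (−102.16) = 39.16 dB → 39.2 dB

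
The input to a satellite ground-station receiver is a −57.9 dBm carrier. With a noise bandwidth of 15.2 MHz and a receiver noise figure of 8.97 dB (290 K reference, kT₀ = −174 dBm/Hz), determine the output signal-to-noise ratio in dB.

Noise floor: N = −174 + 10 log₁₀(B) + NF
10 log₁₀(1.52×10⁷) = 71.82 dB
N = −174 + 71.82 + 8.97 = −93.21 dBm
SNR = P_sig − N = −57.9 − (−93.21) = 35.31 dB → 35.3 dB

35.3 dB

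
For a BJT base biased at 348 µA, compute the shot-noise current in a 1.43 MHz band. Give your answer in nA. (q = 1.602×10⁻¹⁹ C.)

12.6 nA

I_n = √(2qI·B)
2qI·B = 2 × 1.602×10⁻¹⁹ × 3.48×10⁻⁴ × 1.43×10⁶ = 1.59×10⁻¹⁶ A²
I_n = √(1.59×10⁻¹⁶) = 1.26×10⁻⁸ A = 12.6 nA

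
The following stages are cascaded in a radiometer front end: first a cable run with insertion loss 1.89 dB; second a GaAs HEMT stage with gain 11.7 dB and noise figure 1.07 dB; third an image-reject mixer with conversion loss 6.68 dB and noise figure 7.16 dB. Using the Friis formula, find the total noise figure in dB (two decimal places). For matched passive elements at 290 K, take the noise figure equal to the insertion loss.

3.83 dB

Convert to linear (a loss of L dB is a gain of −L dB): F_i = 10^(NF_i/10), G_i = 10^(G_i,dB/10)
  Stage 1: F_1 = 10^(1.89/10) = 1.545, G_1 = 10^(−1.89/10) = 0.6471
  Stage 2: F_2 = 10^(1.07/10) = 1.279, G_2 = 10^(11.7/10) = 14.79
  Stage 3: F_3 = 10^(7.16/10) = 5.200, G_3 = 10^(−6.68/10) = 0.2148
Friis cascade:
  F = 1.545 + (1.279 − 1)/0.6471 + (5.200 − 1)/9.572 = 2.416
NF = 10 log₁₀(2.416) = 3.83 dB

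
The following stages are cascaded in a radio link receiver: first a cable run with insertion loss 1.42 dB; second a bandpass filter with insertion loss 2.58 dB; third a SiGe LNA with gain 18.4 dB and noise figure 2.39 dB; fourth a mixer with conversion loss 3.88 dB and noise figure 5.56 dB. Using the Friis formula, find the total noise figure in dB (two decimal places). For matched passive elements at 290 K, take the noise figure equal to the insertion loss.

Convert to linear (a loss of L dB is a gain of −L dB): F_i = 10^(NF_i/10), G_i = 10^(G_i,dB/10)
  Stage 1: F_1 = 10^(1.42/10) = 1.387, G_1 = 10^(−1.42/10) = 0.7211
  Stage 2: F_2 = 10^(2.58/10) = 1.811, G_2 = 10^(−2.58/10) = 0.5521
  Stage 3: F_3 = 10^(2.39/10) = 1.734, G_3 = 10^(18.4/10) = 69.18
  Stage 4: F_4 = 10^(5.56/10) = 3.597, G_4 = 10^(−3.88/10) = 0.4093
Friis cascade:
  F = 1.387 + (1.811 − 1)/0.7211 + (1.734 − 1)/0.3981 + (3.597 − 1)/27.54 = 4.449
NF = 10 log₁₀(4.449) = 6.48 dB

6.48 dB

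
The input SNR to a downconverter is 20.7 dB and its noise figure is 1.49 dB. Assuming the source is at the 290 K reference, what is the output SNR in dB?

19.21 dB

By definition F = SNR_in/SNR_out, so in dB: SNR_out = SNR_in − NF
SNR_out = 20.7 − 1.49 = 19.21 dB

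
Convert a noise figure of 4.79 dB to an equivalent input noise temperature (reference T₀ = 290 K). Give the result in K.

F = 10^(4.79/10) = 3.01301
T_e = (F − 1)·T₀ = (3.01301 − 1) × 290 = 584 K

584 K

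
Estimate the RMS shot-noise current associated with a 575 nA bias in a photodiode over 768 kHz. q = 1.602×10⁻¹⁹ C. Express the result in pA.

376 pA

I_n = √(2qI·B)
2qI·B = 2 × 1.602×10⁻¹⁹ × 5.75×10⁻⁷ × 7.68×10⁵ = 1.41×10⁻¹⁹ A²
I_n = √(1.41×10⁻¹⁹) = 3.76×10⁻¹⁰ A = 376 pA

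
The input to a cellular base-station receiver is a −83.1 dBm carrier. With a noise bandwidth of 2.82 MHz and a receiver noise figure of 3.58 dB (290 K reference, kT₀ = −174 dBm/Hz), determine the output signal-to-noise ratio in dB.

22.8 dB

Noise floor: N = −174 + 10 log₁₀(B) + NF
10 log₁₀(2.82×10⁶) = 64.5 dB
N = −174 + 64.5 + 3.58 = −105.92 dBm
SNR = P_sig − N = −83.1 − (−105.92) = 22.82 dB → 22.8 dB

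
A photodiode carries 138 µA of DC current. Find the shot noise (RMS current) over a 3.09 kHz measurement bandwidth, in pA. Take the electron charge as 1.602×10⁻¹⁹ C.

370 pA

I_n = √(2qI·B)
2qI·B = 2 × 1.602×10⁻¹⁹ × 1.38×10⁻⁴ × 3.09×10³ = 1.37×10⁻¹⁹ A²
I_n = √(1.37×10⁻¹⁹) = 3.70×10⁻¹⁰ A = 370 pA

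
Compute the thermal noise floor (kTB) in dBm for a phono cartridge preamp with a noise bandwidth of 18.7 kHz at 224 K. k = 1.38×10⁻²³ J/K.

−132.4 dBm

P_n = kTB = 1.38×10⁻²³ × 224 × 1.87×10⁴ = 5.78×10⁻¹⁷ W
In dBm: 10 log₁₀(5.78×10⁻¹⁷ / 10⁻³) = −132.4 dBm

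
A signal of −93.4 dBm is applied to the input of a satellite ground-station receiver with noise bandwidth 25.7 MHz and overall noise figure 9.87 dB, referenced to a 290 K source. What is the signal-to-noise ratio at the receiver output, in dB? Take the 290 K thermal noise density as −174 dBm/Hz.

−3.4 dB

Noise floor: N = −174 + 10 log₁₀(B) + NF
10 log₁₀(2.57×10⁷) = 74.1 dB
N = −174 + 74.1 + 9.87 = −90.03 dBm
SNR = P_sig − N = −93.4 − (−90.03) = −3.37 dB → −3.4 dB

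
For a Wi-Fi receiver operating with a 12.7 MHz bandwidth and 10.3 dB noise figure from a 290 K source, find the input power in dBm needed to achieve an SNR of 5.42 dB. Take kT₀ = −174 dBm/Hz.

Sensitivity = −174 + 10 log₁₀(B) + NF + SNR_min
= −174 + 71.04 + 10.3 + 5.42
= −87.24 dBm → −87.2 dBm

−87.2 dBm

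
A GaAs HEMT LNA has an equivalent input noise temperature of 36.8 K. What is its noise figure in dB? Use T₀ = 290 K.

F = 1 + T_e/T₀ = 1 + 36.8/290 = 1.1269
NF = 10 log₁₀(1.1269) = 0.519 dB

0.519 dB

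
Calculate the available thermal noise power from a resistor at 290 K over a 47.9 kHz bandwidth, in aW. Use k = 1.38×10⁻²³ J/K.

P_n = kTB = 1.38×10⁻²³ × 290 × 4.79×10⁴ = 1.92×10⁻¹⁶ W = 192 aW

192 aW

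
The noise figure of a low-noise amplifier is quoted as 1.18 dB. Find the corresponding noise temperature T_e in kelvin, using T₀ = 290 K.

90.5 K

F = 10^(1.18/10) = 1.3122
T_e = (F − 1)·T₀ = (1.3122 − 1) × 290 = 90.5 K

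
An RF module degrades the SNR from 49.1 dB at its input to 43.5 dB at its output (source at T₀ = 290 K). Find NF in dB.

NF (dB) = SNR_in(dB) − SNR_out(dB) when the source is at T₀
NF = 49.1 − 43.5 = 5.6 dB

5.6 dB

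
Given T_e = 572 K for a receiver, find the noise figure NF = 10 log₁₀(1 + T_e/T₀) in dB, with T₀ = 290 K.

F = 1 + T_e/T₀ = 1 + 572/290 = 2.97241
NF = 10 log₁₀(2.97241) = 4.73 dB

4.73 dB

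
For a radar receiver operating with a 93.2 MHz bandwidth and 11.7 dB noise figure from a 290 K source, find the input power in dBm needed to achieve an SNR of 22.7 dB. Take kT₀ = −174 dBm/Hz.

−59.9 dBm

Sensitivity = −174 + 10 log₁₀(B) + NF + SNR_min
= −174 + 79.69 + 11.7 + 22.7
= −59.91 dBm → −59.9 dBm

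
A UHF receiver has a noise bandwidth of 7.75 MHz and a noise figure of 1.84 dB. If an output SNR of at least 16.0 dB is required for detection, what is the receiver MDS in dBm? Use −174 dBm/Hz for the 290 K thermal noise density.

−87.3 dBm

Sensitivity = −174 + 10 log₁₀(B) + NF + SNR_min
= −174 + 68.89 + 1.84 + 16.0
= −87.27 dBm → −87.3 dBm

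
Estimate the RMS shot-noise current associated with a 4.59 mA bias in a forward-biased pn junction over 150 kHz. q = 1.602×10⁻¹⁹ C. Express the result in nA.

14.9 nA

I_n = √(2qI·B)
2qI·B = 2 × 1.602×10⁻¹⁹ × 4.59×10⁻³ × 1.50×10⁵ = 2.21×10⁻¹⁶ A²
I_n = √(2.21×10⁻¹⁶) = 1.49×10⁻⁸ A = 14.9 nA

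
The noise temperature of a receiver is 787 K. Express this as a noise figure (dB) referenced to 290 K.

F = 1 + T_e/T₀ = 1 + 787/290 = 3.71379
NF = 10 log₁₀(3.71379) = 5.70 dB

5.70 dB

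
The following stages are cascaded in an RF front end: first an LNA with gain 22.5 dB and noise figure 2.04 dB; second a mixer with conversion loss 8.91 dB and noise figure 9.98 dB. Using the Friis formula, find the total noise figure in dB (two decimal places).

Convert to linear (a loss of L dB is a gain of −L dB): F_i = 10^(NF_i/10), G_i = 10^(G_i,dB/10)
  Stage 1: F_1 = 10^(2.04/10) = 1.600, G_1 = 10^(22.5/10) = 177.8
  Stage 2: F_2 = 10^(9.98/10) = 9.954, G_2 = 10^(−8.91/10) = 0.1285
Friis cascade:
  F = 1.600 + (9.954 − 1)/177.8 = 1.650
NF = 10 log₁₀(1.650) = 2.17 dB

2.17 dB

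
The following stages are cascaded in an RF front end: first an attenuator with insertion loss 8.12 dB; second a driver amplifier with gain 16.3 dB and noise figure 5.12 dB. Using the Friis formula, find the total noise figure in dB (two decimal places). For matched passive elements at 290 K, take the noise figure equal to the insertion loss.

Convert to linear (a loss of L dB is a gain of −L dB): F_i = 10^(NF_i/10), G_i = 10^(G_i,dB/10)
  Stage 1: F_1 = 10^(8.12/10) = 6.486, G_1 = 10^(−8.12/10) = 0.1542
  Stage 2: F_2 = 10^(5.12/10) = 3.251, G_2 = 10^(16.3/10) = 42.66
Friis cascade:
  F = 6.486 + (3.251 − 1)/0.1542 = 21.09
NF = 10 log₁₀(21.09) = 13.24 dB

13.24 dB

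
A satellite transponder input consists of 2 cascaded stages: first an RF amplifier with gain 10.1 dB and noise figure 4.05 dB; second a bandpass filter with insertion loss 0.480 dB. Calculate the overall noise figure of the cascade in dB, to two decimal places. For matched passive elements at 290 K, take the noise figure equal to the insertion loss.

4.07 dB

Convert to linear (a loss of L dB is a gain of −L dB): F_i = 10^(NF_i/10), G_i = 10^(G_i,dB/10)
  Stage 1: F_1 = 10^(4.05/10) = 2.541, G_1 = 10^(10.1/10) = 10.23
  Stage 2: F_2 = 10^(0.480/10) = 1.117, G_2 = 10^(−0.480/10) = 0.8954
Friis cascade:
  F = 2.541 + (1.117 − 1)/10.23 = 2.552
NF = 10 log₁₀(2.552) = 4.07 dB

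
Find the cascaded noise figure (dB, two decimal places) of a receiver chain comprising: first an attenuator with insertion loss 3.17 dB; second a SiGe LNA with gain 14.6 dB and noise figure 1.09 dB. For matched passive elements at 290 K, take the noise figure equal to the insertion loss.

4.26 dB

Convert to linear (a loss of L dB is a gain of −L dB): F_i = 10^(NF_i/10), G_i = 10^(G_i,dB/10)
  Stage 1: F_1 = 10^(3.17/10) = 2.075, G_1 = 10^(−3.17/10) = 0.4819
  Stage 2: F_2 = 10^(1.09/10) = 1.285, G_2 = 10^(14.6/10) = 28.84
Friis cascade:
  F = 2.075 + (1.285 − 1)/0.4819 = 2.667
NF = 10 log₁₀(2.667) = 4.26 dB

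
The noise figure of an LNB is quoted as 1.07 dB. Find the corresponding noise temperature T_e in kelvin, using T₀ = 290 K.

F = 10^(1.07/10) = 1.27938
T_e = (F − 1)·T₀ = (1.27938 − 1) × 290 = 81.0 K

81.0 K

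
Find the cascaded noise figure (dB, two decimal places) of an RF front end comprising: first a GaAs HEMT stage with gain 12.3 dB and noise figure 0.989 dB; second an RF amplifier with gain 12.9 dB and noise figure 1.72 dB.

Convert to linear (a loss of L dB is a gain of −L dB): F_i = 10^(NF_i/10), G_i = 10^(G_i,dB/10)
  Stage 1: F_1 = 10^(0.989/10) = 1.256, G_1 = 10^(12.3/10) = 16.98
  Stage 2: F_2 = 10^(1.72/10) = 1.486, G_2 = 10^(12.9/10) = 19.50
Friis cascade:
  F = 1.256 + (1.486 − 1)/16.98 = 1.284
NF = 10 log₁₀(1.284) = 1.09 dB

1.09 dB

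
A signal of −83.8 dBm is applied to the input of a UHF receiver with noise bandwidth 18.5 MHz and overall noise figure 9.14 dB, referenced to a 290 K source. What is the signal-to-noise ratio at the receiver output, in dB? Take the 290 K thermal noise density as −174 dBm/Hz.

Noise floor: N = −174 + 10 log₁₀(B) + NF
10 log₁₀(1.85×10⁷) = 72.67 dB
N = −174 + 72.67 + 9.14 = −92.19 dBm
SNR = P_sig − N = −83.8 − (−92.19) = 8.39 dB → 8.4 dB

8.4 dB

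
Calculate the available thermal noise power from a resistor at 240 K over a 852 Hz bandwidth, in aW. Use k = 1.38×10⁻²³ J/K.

2.82 aW

P_n = kTB = 1.38×10⁻²³ × 240 × 8.52×10² = 2.82×10⁻¹⁸ W = 2.82 aW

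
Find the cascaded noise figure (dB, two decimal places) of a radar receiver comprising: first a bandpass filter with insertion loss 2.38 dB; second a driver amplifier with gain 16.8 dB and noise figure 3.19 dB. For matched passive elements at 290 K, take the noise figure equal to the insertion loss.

Convert to linear (a loss of L dB is a gain of −L dB): F_i = 10^(NF_i/10), G_i = 10^(G_i,dB/10)
  Stage 1: F_1 = 10^(2.38/10) = 1.730, G_1 = 10^(−2.38/10) = 0.5781
  Stage 2: F_2 = 10^(3.19/10) = 2.084, G_2 = 10^(16.8/10) = 47.86
Friis cascade:
  F = 1.730 + (2.084 − 1)/0.5781 = 3.606
NF = 10 log₁₀(3.606) = 5.57 dB

5.57 dB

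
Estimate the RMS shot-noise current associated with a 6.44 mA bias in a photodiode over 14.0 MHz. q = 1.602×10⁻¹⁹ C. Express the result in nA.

170 nA

I_n = √(2qI·B)
2qI·B = 2 × 1.602×10⁻¹⁹ × 6.44×10⁻³ × 1.40×10⁷ = 2.89×10⁻¹⁴ A²
I_n = √(2.89×10⁻¹⁴) = 1.70×10⁻⁷ A = 170 nA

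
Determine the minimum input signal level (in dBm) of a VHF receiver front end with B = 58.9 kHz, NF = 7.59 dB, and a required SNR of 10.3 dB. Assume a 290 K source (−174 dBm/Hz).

−108.4 dBm

Sensitivity = −174 + 10 log₁₀(B) + NF + SNR_min
= −174 + 47.7 + 7.59 + 10.3
= −108.41 dBm → −108.4 dBm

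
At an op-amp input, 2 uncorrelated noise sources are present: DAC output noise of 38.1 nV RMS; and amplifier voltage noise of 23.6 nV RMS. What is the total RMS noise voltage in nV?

Uncorrelated sources add in power (mean-square): V_tot = √(ΣV_i²)
V_tot = √[(3.81×10⁻⁸)² + (2.36×10⁻⁸)²] = 4.48×10⁻⁸ V = 44.8 nV

44.8 nV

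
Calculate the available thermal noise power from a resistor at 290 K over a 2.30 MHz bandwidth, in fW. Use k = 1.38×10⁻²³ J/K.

9.20 fW

P_n = kTB = 1.38×10⁻²³ × 290 × 2.30×10⁶ = 9.20×10⁻¹⁵ W = 9.20 fW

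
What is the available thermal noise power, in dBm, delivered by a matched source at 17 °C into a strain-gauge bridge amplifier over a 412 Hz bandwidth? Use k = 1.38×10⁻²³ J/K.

T = 17 °C + 273.15 = 290.15 K
P_n = kTB = 1.38×10⁻²³ × 290.15 × 4.12×10² = 1.65×10⁻¹⁸ W
In dBm: 10 log₁₀(1.65×10⁻¹⁸ / 10⁻³) = −147.8 dBm

−147.8 dBm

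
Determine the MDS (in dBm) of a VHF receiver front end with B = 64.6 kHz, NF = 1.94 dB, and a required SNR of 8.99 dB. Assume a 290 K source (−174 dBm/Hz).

Sensitivity = −174 + 10 log₁₀(B) + NF + SNR_min
= −174 + 48.1 + 1.94 + 8.99
= −114.97 dBm → −115.0 dBm

−115.0 dBm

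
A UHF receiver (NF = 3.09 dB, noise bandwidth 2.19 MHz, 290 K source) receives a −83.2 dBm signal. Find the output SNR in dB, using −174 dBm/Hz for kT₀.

Noise floor: N = −174 + 10 log₁₀(B) + NF
10 log₁₀(2.19×10⁶) = 63.4 dB
N = −174 + 63.4 + 3.09 = −107.51 dBm
SNR = P_sig − N = −83.2 − (−107.51) = 24.31 dB → 24.3 dB

24.3 dB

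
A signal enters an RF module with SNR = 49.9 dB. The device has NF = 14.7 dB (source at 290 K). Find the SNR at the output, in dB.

By definition F = SNR_in/SNR_out, so in dB: SNR_out = SNR_in − NF
SNR_out = 49.9 − 14.7 = 35.2 dB

35.2 dB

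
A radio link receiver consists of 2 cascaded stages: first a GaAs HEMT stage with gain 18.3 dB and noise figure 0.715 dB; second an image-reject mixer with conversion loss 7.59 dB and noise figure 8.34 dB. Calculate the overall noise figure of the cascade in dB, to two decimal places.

1.02 dB

Convert to linear (a loss of L dB is a gain of −L dB): F_i = 10^(NF_i/10), G_i = 10^(G_i,dB/10)
  Stage 1: F_1 = 10^(0.715/10) = 1.179, G_1 = 10^(18.3/10) = 67.61
  Stage 2: F_2 = 10^(8.34/10) = 6.823, G_2 = 10^(−7.59/10) = 0.1742
Friis cascade:
  F = 1.179 + (6.823 − 1)/67.61 = 1.265
NF = 10 log₁₀(1.265) = 1.02 dB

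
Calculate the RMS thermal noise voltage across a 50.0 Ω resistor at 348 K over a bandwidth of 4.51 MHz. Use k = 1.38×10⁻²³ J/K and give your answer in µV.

V_n = √(4kTRB)
4kTRB = 4 × 1.38×10⁻²³ × 348 × 5.00×10¹ × 4.51×10⁶ = 4.33×10⁻¹² V²
V_n = √(4.33×10⁻¹²) = 2.08×10⁻⁶ V = 2.08 µV

2.08 µV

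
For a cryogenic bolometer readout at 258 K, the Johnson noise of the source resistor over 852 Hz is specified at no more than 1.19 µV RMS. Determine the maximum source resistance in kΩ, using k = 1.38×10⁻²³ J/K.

Johnson–Nyquist: V_n = √(4kTRB) ⇒ R = V_n² / (4kTB)
4kTB = 4 × 1.38×10⁻²³ × 258 × 8.52×10² = 1.21×10⁻¹⁷
R = (1.19×10⁻⁶)² / 1.21×10⁻¹⁷ = 1.17×10⁵ Ω = 117 kΩ

117 kΩ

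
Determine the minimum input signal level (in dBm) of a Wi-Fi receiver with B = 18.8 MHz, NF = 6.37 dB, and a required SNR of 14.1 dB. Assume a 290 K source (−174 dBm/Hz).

Sensitivity = −174 + 10 log₁₀(B) + NF + SNR_min
= −174 + 72.74 + 6.37 + 14.1
= −80.79 dBm → −80.8 dBm

−80.8 dBm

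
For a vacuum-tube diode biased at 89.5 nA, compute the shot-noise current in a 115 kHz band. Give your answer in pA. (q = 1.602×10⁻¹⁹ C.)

I_n = √(2qI·B)
2qI·B = 2 × 1.602×10⁻¹⁹ × 8.95×10⁻⁸ × 1.15×10⁵ = 3.30×10⁻²¹ A²
I_n = √(3.30×10⁻²¹) = 5.74×10⁻¹¹ A = 57.4 pA

57.4 pA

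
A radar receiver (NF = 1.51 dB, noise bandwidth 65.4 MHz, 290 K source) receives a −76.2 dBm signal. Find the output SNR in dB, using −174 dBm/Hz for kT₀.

Noise floor: N = −174 + 10 log₁₀(B) + NF
10 log₁₀(6.54×10⁷) = 78.16 dB
N = −174 + 78.16 + 1.51 = −94.33 dBm
SNR = P_sig − N = −76.2 − (−94.33) = 18.13 dB → 18.1 dB

18.1 dB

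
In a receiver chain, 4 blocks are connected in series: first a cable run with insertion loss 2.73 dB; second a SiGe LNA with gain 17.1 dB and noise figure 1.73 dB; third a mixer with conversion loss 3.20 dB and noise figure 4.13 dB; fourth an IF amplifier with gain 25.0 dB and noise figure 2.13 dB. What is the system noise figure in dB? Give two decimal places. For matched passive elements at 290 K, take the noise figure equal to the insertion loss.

4.62 dB

Convert to linear (a loss of L dB is a gain of −L dB): F_i = 10^(NF_i/10), G_i = 10^(G_i,dB/10)
  Stage 1: F_1 = 10^(2.73/10) = 1.875, G_1 = 10^(−2.73/10) = 0.5333
  Stage 2: F_2 = 10^(1.73/10) = 1.489, G_2 = 10^(17.1/10) = 51.29
  Stage 3: F_3 = 10^(4.13/10) = 2.588, G_3 = 10^(−3.20/10) = 0.4786
  Stage 4: F_4 = 10^(2.13/10) = 1.633, G_4 = 10^(25.0/10) = 316.2
Friis cascade:
  F = 1.875 + (1.489 − 1)/0.5333 + (2.588 − 1)/27.35 + (1.633 − 1)/13.09 = 2.899
NF = 10 log₁₀(2.899) = 4.62 dB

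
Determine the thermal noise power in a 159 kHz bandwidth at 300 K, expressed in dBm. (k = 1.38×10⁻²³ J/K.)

−121.8 dBm

P_n = kTB = 1.38×10⁻²³ × 300 × 1.59×10⁵ = 6.58×10⁻¹⁶ W
In dBm: 10 log₁₀(6.58×10⁻¹⁶ / 10⁻³) = −121.8 dBm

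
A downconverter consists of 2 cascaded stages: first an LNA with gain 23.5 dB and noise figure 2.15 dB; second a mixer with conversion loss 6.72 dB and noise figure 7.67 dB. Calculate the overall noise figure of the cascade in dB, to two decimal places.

Convert to linear (a loss of L dB is a gain of −L dB): F_i = 10^(NF_i/10), G_i = 10^(G_i,dB/10)
  Stage 1: F_1 = 10^(2.15/10) = 1.641, G_1 = 10^(23.5/10) = 223.9
  Stage 2: F_2 = 10^(7.67/10) = 5.848, G_2 = 10^(−6.72/10) = 0.2128
Friis cascade:
  F = 1.641 + (5.848 − 1)/223.9 = 1.662
NF = 10 log₁₀(1.662) = 2.21 dB

2.21 dB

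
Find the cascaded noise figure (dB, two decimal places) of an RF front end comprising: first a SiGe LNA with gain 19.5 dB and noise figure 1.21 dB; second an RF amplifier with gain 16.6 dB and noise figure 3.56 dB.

1.26 dB

Convert to linear (a loss of L dB is a gain of −L dB): F_i = 10^(NF_i/10), G_i = 10^(G_i,dB/10)
  Stage 1: F_1 = 10^(1.21/10) = 1.321, G_1 = 10^(19.5/10) = 89.13
  Stage 2: F_2 = 10^(3.56/10) = 2.270, G_2 = 10^(16.6/10) = 45.71
Friis cascade:
  F = 1.321 + (2.270 − 1)/89.13 = 1.336
NF = 10 log₁₀(1.336) = 1.26 dB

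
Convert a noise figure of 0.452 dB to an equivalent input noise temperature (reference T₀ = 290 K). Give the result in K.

31.8 K

F = 10^(0.452/10) = 1.10969
T_e = (F − 1)·T₀ = (1.10969 − 1) × 290 = 31.8 K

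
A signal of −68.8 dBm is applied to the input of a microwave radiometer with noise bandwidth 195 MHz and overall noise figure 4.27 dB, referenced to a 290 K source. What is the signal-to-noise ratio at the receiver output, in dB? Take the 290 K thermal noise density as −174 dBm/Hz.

18.0 dB

Noise floor: N = −174 + 10 log₁₀(B) + NF
10 log₁₀(1.95×10⁸) = 82.9 dB
N = −174 + 82.9 + 4.27 = −86.83 dBm
SNR = P_sig − N = −68.8 − (−86.83) = 18.03 dB → 18.0 dB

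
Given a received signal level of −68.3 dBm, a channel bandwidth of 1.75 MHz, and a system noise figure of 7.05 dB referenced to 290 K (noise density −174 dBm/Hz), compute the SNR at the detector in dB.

36.2 dB

Noise floor: N = −174 + 10 log₁₀(B) + NF
10 log₁₀(1.75×10⁶) = 62.43 dB
N = −174 + 62.43 + 7.05 = −104.52 dBm
SNR = P_sig − N = −68.3 − (−104.52) = 36.22 dB → 36.2 dB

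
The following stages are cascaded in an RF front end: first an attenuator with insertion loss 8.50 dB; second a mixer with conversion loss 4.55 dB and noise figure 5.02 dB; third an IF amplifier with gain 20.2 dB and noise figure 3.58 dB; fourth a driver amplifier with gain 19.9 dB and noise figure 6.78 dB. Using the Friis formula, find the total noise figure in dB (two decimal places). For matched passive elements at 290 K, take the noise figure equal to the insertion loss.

16.91 dB

Convert to linear (a loss of L dB is a gain of −L dB): F_i = 10^(NF_i/10), G_i = 10^(G_i,dB/10)
  Stage 1: F_1 = 10^(8.50/10) = 7.079, G_1 = 10^(−8.50/10) = 0.1413
  Stage 2: F_2 = 10^(5.02/10) = 3.177, G_2 = 10^(−4.55/10) = 0.3508
  Stage 3: F_3 = 10^(3.58/10) = 2.280, G_3 = 10^(20.2/10) = 104.7
  Stage 4: F_4 = 10^(6.78/10) = 4.764, G_4 = 10^(19.9/10) = 97.72
Friis cascade:
  F = 7.079 + (3.177 − 1)/0.1413 + (2.280 − 1)/0.04955 + (4.764 − 1)/5.188 = 49.06
NF = 10 log₁₀(49.06) = 16.91 dB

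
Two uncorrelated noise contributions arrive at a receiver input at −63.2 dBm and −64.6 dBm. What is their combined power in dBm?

Convert to linear, add, convert back:
P₁ = 4.79×10⁻¹⁰ W, P₂ = 3.47×10⁻¹⁰ W
P_tot = 8.25×10⁻¹⁰ W → 10 log₁₀(P_tot / 10⁻³) = −60.8 dBm

−60.8 dBm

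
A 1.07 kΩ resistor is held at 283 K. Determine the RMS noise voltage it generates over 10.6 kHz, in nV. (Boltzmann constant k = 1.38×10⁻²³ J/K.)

V_n = √(4kTRB)
4kTRB = 4 × 1.38×10⁻²³ × 283 × 1.07×10³ × 1.06×10⁴ = 1.77×10⁻¹³ V²
V_n = √(1.77×10⁻¹³) = 4.21×10⁻⁷ V = 421 nV

421 nV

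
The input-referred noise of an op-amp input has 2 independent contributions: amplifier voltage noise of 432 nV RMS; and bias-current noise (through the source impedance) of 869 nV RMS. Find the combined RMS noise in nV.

Uncorrelated sources add in power (mean-square): V_tot = √(ΣV_i²)
V_tot = √[(4.32×10⁻⁷)² + (8.69×10⁻⁷)²] = 9.70×10⁻⁷ V = 970 nV

970 nV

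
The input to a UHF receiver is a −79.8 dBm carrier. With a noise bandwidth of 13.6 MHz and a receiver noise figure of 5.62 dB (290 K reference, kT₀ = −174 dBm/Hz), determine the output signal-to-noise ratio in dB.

17.2 dB

Noise floor: N = −174 + 10 log₁₀(B) + NF
10 log₁₀(1.36×10⁷) = 71.34 dB
N = −174 + 71.34 + 5.62 = −97.04 dBm
SNR = P_sig − N = −79.8 − (−97.04) = 17.24 dB → 17.2 dB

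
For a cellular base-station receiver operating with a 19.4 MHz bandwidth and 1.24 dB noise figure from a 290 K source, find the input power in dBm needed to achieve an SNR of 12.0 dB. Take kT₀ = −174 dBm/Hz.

−87.9 dBm

Sensitivity = −174 + 10 log₁₀(B) + NF + SNR_min
= −174 + 72.88 + 1.24 + 12.0
= −87.88 dBm → −87.9 dBm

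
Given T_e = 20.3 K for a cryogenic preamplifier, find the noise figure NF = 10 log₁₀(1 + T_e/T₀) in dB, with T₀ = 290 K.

0.294 dB

F = 1 + T_e/T₀ = 1 + 20.3/290 = 1.07
NF = 10 log₁₀(1.07) = 0.294 dB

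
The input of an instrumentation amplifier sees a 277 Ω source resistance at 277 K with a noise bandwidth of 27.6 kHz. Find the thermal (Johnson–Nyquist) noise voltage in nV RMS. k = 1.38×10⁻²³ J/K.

342 nV

V_n = √(4kTRB)
4kTRB = 4 × 1.38×10⁻²³ × 277 × 2.77×10² × 2.76×10⁴ = 1.17×10⁻¹³ V²
V_n = √(1.17×10⁻¹³) = 3.42×10⁻⁷ V = 342 nV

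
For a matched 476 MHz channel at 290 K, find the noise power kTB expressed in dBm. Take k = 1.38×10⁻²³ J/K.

P_n = kTB = 1.38×10⁻²³ × 290 × 4.76×10⁸ = 1.90×10⁻¹² W
In dBm: 10 log₁₀(1.90×10⁻¹² / 10⁻³) = −87.2 dBm

−87.2 dBm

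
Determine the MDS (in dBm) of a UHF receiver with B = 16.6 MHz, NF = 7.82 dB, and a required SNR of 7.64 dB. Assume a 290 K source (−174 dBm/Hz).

−86.3 dBm

Sensitivity = −174 + 10 log₁₀(B) + NF + SNR_min
= −174 + 72.2 + 7.82 + 7.64
= −86.34 dBm → −86.3 dBm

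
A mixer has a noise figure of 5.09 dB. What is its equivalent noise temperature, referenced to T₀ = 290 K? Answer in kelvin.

646 K

F = 10^(5.09/10) = 3.22849
T_e = (F − 1)·T₀ = (3.22849 − 1) × 290 = 646 K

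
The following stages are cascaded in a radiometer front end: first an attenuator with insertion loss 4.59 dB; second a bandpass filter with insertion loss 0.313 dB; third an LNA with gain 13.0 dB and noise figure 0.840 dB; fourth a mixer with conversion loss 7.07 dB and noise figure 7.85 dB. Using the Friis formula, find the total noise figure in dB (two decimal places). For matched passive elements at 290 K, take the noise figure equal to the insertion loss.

6.57 dB

Convert to linear (a loss of L dB is a gain of −L dB): F_i = 10^(NF_i/10), G_i = 10^(G_i,dB/10)
  Stage 1: F_1 = 10^(4.59/10) = 2.877, G_1 = 10^(−4.59/10) = 0.3475
  Stage 2: F_2 = 10^(0.313/10) = 1.075, G_2 = 10^(−0.313/10) = 0.9305
  Stage 3: F_3 = 10^(0.840/10) = 1.213, G_3 = 10^(13.0/10) = 19.95
  Stage 4: F_4 = 10^(7.85/10) = 6.095, G_4 = 10^(−7.07/10) = 0.1963
Friis cascade:
  F = 2.877 + (1.075 − 1)/0.3475 + (1.213 − 1)/0.3234 + (6.095 − 1)/6.452 = 4.542
NF = 10 log₁₀(4.542) = 6.57 dB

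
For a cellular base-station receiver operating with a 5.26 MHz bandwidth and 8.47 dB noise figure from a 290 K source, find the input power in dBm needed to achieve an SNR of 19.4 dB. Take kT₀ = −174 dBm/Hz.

Sensitivity = −174 + 10 log₁₀(B) + NF + SNR_min
= −174 + 67.21 + 8.47 + 19.4
= −78.92 dBm → −78.9 dBm

−78.9 dBm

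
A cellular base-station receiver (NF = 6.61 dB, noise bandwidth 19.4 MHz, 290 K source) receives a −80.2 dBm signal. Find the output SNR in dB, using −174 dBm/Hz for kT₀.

14.3 dB

Noise floor: N = −174 + 10 log₁₀(B) + NF
10 log₁₀(1.94×10⁷) = 72.88 dB
N = −174 + 72.88 + 6.61 = −94.51 dBm
SNR = P_sig − N = −80.2 − (−94.51) = 14.31 dB → 14.3 dB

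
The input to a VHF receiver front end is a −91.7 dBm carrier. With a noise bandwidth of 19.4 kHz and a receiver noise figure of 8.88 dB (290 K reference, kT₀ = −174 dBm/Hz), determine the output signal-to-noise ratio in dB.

Noise floor: N = −174 + 10 log₁₀(B) + NF
10 log₁₀(1.94×10⁴) = 42.88 dB
N = −174 + 42.88 + 8.88 = −122.24 dBm
SNR = P_sig − N = −91.7 − (−122.24) = 30.54 dB → 30.5 dB

30.5 dB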